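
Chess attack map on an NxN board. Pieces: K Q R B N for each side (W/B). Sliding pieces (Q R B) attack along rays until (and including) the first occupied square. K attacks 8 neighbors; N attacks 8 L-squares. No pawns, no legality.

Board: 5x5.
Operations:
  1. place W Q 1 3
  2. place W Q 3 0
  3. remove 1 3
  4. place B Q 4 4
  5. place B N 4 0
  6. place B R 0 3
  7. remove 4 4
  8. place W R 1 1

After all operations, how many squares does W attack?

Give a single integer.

Answer: 15

Derivation:
Op 1: place WQ@(1,3)
Op 2: place WQ@(3,0)
Op 3: remove (1,3)
Op 4: place BQ@(4,4)
Op 5: place BN@(4,0)
Op 6: place BR@(0,3)
Op 7: remove (4,4)
Op 8: place WR@(1,1)
Per-piece attacks for W:
  WR@(1,1): attacks (1,2) (1,3) (1,4) (1,0) (2,1) (3,1) (4,1) (0,1)
  WQ@(3,0): attacks (3,1) (3,2) (3,3) (3,4) (4,0) (2,0) (1,0) (0,0) (4,1) (2,1) (1,2) (0,3) [ray(1,0) blocked at (4,0); ray(-1,1) blocked at (0,3)]
Union (15 distinct): (0,0) (0,1) (0,3) (1,0) (1,2) (1,3) (1,4) (2,0) (2,1) (3,1) (3,2) (3,3) (3,4) (4,0) (4,1)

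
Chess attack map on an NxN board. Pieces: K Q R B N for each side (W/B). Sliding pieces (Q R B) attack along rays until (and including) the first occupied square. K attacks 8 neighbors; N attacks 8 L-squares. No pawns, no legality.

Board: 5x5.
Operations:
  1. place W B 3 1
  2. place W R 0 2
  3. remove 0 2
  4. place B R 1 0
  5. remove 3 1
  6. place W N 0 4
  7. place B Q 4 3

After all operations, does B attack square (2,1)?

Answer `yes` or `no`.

Answer: yes

Derivation:
Op 1: place WB@(3,1)
Op 2: place WR@(0,2)
Op 3: remove (0,2)
Op 4: place BR@(1,0)
Op 5: remove (3,1)
Op 6: place WN@(0,4)
Op 7: place BQ@(4,3)
Per-piece attacks for B:
  BR@(1,0): attacks (1,1) (1,2) (1,3) (1,4) (2,0) (3,0) (4,0) (0,0)
  BQ@(4,3): attacks (4,4) (4,2) (4,1) (4,0) (3,3) (2,3) (1,3) (0,3) (3,4) (3,2) (2,1) (1,0) [ray(-1,-1) blocked at (1,0)]
B attacks (2,1): yes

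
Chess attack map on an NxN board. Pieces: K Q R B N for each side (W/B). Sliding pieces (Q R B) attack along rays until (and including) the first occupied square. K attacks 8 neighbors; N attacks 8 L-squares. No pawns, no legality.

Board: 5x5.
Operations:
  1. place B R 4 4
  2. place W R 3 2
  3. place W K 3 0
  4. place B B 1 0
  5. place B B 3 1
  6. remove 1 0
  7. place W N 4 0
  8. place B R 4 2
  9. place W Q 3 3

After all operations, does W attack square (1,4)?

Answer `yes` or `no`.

Op 1: place BR@(4,4)
Op 2: place WR@(3,2)
Op 3: place WK@(3,0)
Op 4: place BB@(1,0)
Op 5: place BB@(3,1)
Op 6: remove (1,0)
Op 7: place WN@(4,0)
Op 8: place BR@(4,2)
Op 9: place WQ@(3,3)
Per-piece attacks for W:
  WK@(3,0): attacks (3,1) (4,0) (2,0) (4,1) (2,1)
  WR@(3,2): attacks (3,3) (3,1) (4,2) (2,2) (1,2) (0,2) [ray(0,1) blocked at (3,3); ray(0,-1) blocked at (3,1); ray(1,0) blocked at (4,2)]
  WQ@(3,3): attacks (3,4) (3,2) (4,3) (2,3) (1,3) (0,3) (4,4) (4,2) (2,4) (2,2) (1,1) (0,0) [ray(0,-1) blocked at (3,2); ray(1,1) blocked at (4,4); ray(1,-1) blocked at (4,2)]
  WN@(4,0): attacks (3,2) (2,1)
W attacks (1,4): no

Answer: no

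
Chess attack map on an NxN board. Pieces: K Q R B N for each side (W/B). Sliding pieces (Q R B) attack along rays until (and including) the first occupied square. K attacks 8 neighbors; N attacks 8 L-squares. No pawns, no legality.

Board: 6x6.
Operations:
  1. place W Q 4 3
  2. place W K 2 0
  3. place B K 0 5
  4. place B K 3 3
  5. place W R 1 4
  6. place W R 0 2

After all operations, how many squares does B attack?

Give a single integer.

Op 1: place WQ@(4,3)
Op 2: place WK@(2,0)
Op 3: place BK@(0,5)
Op 4: place BK@(3,3)
Op 5: place WR@(1,4)
Op 6: place WR@(0,2)
Per-piece attacks for B:
  BK@(0,5): attacks (0,4) (1,5) (1,4)
  BK@(3,3): attacks (3,4) (3,2) (4,3) (2,3) (4,4) (4,2) (2,4) (2,2)
Union (11 distinct): (0,4) (1,4) (1,5) (2,2) (2,3) (2,4) (3,2) (3,4) (4,2) (4,3) (4,4)

Answer: 11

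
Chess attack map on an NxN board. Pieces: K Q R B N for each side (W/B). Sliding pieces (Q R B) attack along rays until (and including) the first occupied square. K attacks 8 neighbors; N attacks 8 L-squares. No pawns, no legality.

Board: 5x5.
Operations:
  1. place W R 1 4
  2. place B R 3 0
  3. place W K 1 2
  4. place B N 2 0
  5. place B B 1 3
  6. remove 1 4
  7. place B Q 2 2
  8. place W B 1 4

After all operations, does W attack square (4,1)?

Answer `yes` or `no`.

Op 1: place WR@(1,4)
Op 2: place BR@(3,0)
Op 3: place WK@(1,2)
Op 4: place BN@(2,0)
Op 5: place BB@(1,3)
Op 6: remove (1,4)
Op 7: place BQ@(2,2)
Op 8: place WB@(1,4)
Per-piece attacks for W:
  WK@(1,2): attacks (1,3) (1,1) (2,2) (0,2) (2,3) (2,1) (0,3) (0,1)
  WB@(1,4): attacks (2,3) (3,2) (4,1) (0,3)
W attacks (4,1): yes

Answer: yes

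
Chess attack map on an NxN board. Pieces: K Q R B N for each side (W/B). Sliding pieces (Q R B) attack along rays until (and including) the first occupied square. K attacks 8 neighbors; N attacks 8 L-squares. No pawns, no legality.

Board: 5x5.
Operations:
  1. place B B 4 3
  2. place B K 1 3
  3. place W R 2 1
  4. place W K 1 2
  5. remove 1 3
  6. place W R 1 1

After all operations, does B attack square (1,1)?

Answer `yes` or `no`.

Op 1: place BB@(4,3)
Op 2: place BK@(1,3)
Op 3: place WR@(2,1)
Op 4: place WK@(1,2)
Op 5: remove (1,3)
Op 6: place WR@(1,1)
Per-piece attacks for B:
  BB@(4,3): attacks (3,4) (3,2) (2,1) [ray(-1,-1) blocked at (2,1)]
B attacks (1,1): no

Answer: no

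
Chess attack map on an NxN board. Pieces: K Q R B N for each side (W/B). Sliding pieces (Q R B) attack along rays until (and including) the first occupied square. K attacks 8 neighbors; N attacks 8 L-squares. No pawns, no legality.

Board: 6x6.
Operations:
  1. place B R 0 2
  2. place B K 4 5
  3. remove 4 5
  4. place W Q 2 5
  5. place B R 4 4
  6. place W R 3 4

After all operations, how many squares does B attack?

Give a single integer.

Op 1: place BR@(0,2)
Op 2: place BK@(4,5)
Op 3: remove (4,5)
Op 4: place WQ@(2,5)
Op 5: place BR@(4,4)
Op 6: place WR@(3,4)
Per-piece attacks for B:
  BR@(0,2): attacks (0,3) (0,4) (0,5) (0,1) (0,0) (1,2) (2,2) (3,2) (4,2) (5,2)
  BR@(4,4): attacks (4,5) (4,3) (4,2) (4,1) (4,0) (5,4) (3,4) [ray(-1,0) blocked at (3,4)]
Union (16 distinct): (0,0) (0,1) (0,3) (0,4) (0,5) (1,2) (2,2) (3,2) (3,4) (4,0) (4,1) (4,2) (4,3) (4,5) (5,2) (5,4)

Answer: 16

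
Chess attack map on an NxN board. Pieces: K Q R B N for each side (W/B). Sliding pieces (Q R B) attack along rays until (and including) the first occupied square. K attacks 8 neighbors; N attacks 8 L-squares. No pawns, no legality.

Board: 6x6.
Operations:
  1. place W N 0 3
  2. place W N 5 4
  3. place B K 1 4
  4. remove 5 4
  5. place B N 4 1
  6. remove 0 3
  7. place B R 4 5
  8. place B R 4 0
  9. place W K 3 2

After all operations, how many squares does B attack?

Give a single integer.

Answer: 22

Derivation:
Op 1: place WN@(0,3)
Op 2: place WN@(5,4)
Op 3: place BK@(1,4)
Op 4: remove (5,4)
Op 5: place BN@(4,1)
Op 6: remove (0,3)
Op 7: place BR@(4,5)
Op 8: place BR@(4,0)
Op 9: place WK@(3,2)
Per-piece attacks for B:
  BK@(1,4): attacks (1,5) (1,3) (2,4) (0,4) (2,5) (2,3) (0,5) (0,3)
  BR@(4,0): attacks (4,1) (5,0) (3,0) (2,0) (1,0) (0,0) [ray(0,1) blocked at (4,1)]
  BN@(4,1): attacks (5,3) (3,3) (2,2) (2,0)
  BR@(4,5): attacks (4,4) (4,3) (4,2) (4,1) (5,5) (3,5) (2,5) (1,5) (0,5) [ray(0,-1) blocked at (4,1)]
Union (22 distinct): (0,0) (0,3) (0,4) (0,5) (1,0) (1,3) (1,5) (2,0) (2,2) (2,3) (2,4) (2,5) (3,0) (3,3) (3,5) (4,1) (4,2) (4,3) (4,4) (5,0) (5,3) (5,5)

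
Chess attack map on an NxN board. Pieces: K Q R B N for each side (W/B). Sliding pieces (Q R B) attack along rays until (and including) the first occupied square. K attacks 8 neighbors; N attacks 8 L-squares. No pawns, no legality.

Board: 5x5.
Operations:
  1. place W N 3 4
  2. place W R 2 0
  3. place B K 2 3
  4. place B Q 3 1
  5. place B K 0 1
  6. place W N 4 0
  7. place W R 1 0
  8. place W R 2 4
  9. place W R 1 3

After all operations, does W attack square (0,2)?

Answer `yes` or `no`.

Op 1: place WN@(3,4)
Op 2: place WR@(2,0)
Op 3: place BK@(2,3)
Op 4: place BQ@(3,1)
Op 5: place BK@(0,1)
Op 6: place WN@(4,0)
Op 7: place WR@(1,0)
Op 8: place WR@(2,4)
Op 9: place WR@(1,3)
Per-piece attacks for W:
  WR@(1,0): attacks (1,1) (1,2) (1,3) (2,0) (0,0) [ray(0,1) blocked at (1,3); ray(1,0) blocked at (2,0)]
  WR@(1,3): attacks (1,4) (1,2) (1,1) (1,0) (2,3) (0,3) [ray(0,-1) blocked at (1,0); ray(1,0) blocked at (2,3)]
  WR@(2,0): attacks (2,1) (2,2) (2,3) (3,0) (4,0) (1,0) [ray(0,1) blocked at (2,3); ray(1,0) blocked at (4,0); ray(-1,0) blocked at (1,0)]
  WR@(2,4): attacks (2,3) (3,4) (1,4) (0,4) [ray(0,-1) blocked at (2,3); ray(1,0) blocked at (3,4)]
  WN@(3,4): attacks (4,2) (2,2) (1,3)
  WN@(4,0): attacks (3,2) (2,1)
W attacks (0,2): no

Answer: no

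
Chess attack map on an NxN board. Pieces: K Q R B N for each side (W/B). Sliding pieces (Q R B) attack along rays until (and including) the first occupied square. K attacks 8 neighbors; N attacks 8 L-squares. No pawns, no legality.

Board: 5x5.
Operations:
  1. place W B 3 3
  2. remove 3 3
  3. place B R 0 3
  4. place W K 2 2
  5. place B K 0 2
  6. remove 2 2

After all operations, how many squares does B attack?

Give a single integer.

Op 1: place WB@(3,3)
Op 2: remove (3,3)
Op 3: place BR@(0,3)
Op 4: place WK@(2,2)
Op 5: place BK@(0,2)
Op 6: remove (2,2)
Per-piece attacks for B:
  BK@(0,2): attacks (0,3) (0,1) (1,2) (1,3) (1,1)
  BR@(0,3): attacks (0,4) (0,2) (1,3) (2,3) (3,3) (4,3) [ray(0,-1) blocked at (0,2)]
Union (10 distinct): (0,1) (0,2) (0,3) (0,4) (1,1) (1,2) (1,3) (2,3) (3,3) (4,3)

Answer: 10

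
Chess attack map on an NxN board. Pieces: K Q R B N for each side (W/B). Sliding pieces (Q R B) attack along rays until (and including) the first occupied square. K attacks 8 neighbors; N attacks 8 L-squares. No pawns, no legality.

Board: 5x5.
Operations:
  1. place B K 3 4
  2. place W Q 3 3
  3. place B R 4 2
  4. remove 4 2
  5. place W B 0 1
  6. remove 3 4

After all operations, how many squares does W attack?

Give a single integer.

Op 1: place BK@(3,4)
Op 2: place WQ@(3,3)
Op 3: place BR@(4,2)
Op 4: remove (4,2)
Op 5: place WB@(0,1)
Op 6: remove (3,4)
Per-piece attacks for W:
  WB@(0,1): attacks (1,2) (2,3) (3,4) (1,0)
  WQ@(3,3): attacks (3,4) (3,2) (3,1) (3,0) (4,3) (2,3) (1,3) (0,3) (4,4) (4,2) (2,4) (2,2) (1,1) (0,0)
Union (16 distinct): (0,0) (0,3) (1,0) (1,1) (1,2) (1,3) (2,2) (2,3) (2,4) (3,0) (3,1) (3,2) (3,4) (4,2) (4,3) (4,4)

Answer: 16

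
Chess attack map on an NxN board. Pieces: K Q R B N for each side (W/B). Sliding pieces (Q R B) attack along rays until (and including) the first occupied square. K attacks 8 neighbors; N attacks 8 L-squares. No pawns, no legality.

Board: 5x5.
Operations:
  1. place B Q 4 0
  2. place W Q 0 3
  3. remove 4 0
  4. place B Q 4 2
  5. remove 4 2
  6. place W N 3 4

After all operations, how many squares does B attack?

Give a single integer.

Answer: 0

Derivation:
Op 1: place BQ@(4,0)
Op 2: place WQ@(0,3)
Op 3: remove (4,0)
Op 4: place BQ@(4,2)
Op 5: remove (4,2)
Op 6: place WN@(3,4)
Per-piece attacks for B:
Union (0 distinct): (none)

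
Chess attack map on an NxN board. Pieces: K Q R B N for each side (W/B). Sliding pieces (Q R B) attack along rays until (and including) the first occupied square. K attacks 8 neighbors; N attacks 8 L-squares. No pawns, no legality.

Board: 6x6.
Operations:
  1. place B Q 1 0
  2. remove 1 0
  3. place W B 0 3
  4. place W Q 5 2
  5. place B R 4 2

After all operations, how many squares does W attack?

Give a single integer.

Op 1: place BQ@(1,0)
Op 2: remove (1,0)
Op 3: place WB@(0,3)
Op 4: place WQ@(5,2)
Op 5: place BR@(4,2)
Per-piece attacks for W:
  WB@(0,3): attacks (1,4) (2,5) (1,2) (2,1) (3,0)
  WQ@(5,2): attacks (5,3) (5,4) (5,5) (5,1) (5,0) (4,2) (4,3) (3,4) (2,5) (4,1) (3,0) [ray(-1,0) blocked at (4,2)]
Union (14 distinct): (1,2) (1,4) (2,1) (2,5) (3,0) (3,4) (4,1) (4,2) (4,3) (5,0) (5,1) (5,3) (5,4) (5,5)

Answer: 14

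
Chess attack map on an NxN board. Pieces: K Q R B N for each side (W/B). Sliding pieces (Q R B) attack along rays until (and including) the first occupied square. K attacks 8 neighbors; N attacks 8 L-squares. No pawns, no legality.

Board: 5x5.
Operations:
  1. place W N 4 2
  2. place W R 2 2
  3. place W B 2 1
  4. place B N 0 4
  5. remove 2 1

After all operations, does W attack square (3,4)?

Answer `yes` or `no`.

Op 1: place WN@(4,2)
Op 2: place WR@(2,2)
Op 3: place WB@(2,1)
Op 4: place BN@(0,4)
Op 5: remove (2,1)
Per-piece attacks for W:
  WR@(2,2): attacks (2,3) (2,4) (2,1) (2,0) (3,2) (4,2) (1,2) (0,2) [ray(1,0) blocked at (4,2)]
  WN@(4,2): attacks (3,4) (2,3) (3,0) (2,1)
W attacks (3,4): yes

Answer: yes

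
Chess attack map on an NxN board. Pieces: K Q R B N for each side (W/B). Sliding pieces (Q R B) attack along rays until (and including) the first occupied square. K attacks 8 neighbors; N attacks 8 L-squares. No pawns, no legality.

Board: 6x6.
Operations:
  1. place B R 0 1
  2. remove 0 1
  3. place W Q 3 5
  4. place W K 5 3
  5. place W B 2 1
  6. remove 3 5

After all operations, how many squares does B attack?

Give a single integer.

Op 1: place BR@(0,1)
Op 2: remove (0,1)
Op 3: place WQ@(3,5)
Op 4: place WK@(5,3)
Op 5: place WB@(2,1)
Op 6: remove (3,5)
Per-piece attacks for B:
Union (0 distinct): (none)

Answer: 0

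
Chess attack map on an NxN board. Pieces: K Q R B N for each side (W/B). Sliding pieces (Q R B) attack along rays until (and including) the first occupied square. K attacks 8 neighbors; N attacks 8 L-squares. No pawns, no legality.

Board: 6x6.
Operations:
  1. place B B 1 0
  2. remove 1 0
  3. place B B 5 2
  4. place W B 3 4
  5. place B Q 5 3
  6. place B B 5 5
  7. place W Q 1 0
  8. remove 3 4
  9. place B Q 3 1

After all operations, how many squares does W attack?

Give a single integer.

Answer: 15

Derivation:
Op 1: place BB@(1,0)
Op 2: remove (1,0)
Op 3: place BB@(5,2)
Op 4: place WB@(3,4)
Op 5: place BQ@(5,3)
Op 6: place BB@(5,5)
Op 7: place WQ@(1,0)
Op 8: remove (3,4)
Op 9: place BQ@(3,1)
Per-piece attacks for W:
  WQ@(1,0): attacks (1,1) (1,2) (1,3) (1,4) (1,5) (2,0) (3,0) (4,0) (5,0) (0,0) (2,1) (3,2) (4,3) (5,4) (0,1)
Union (15 distinct): (0,0) (0,1) (1,1) (1,2) (1,3) (1,4) (1,5) (2,0) (2,1) (3,0) (3,2) (4,0) (4,3) (5,0) (5,4)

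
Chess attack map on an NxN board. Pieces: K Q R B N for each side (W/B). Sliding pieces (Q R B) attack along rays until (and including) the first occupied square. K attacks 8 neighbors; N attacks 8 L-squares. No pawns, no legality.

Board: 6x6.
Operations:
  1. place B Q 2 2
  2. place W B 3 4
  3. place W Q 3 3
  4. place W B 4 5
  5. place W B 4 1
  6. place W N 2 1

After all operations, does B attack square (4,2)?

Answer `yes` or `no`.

Op 1: place BQ@(2,2)
Op 2: place WB@(3,4)
Op 3: place WQ@(3,3)
Op 4: place WB@(4,5)
Op 5: place WB@(4,1)
Op 6: place WN@(2,1)
Per-piece attacks for B:
  BQ@(2,2): attacks (2,3) (2,4) (2,5) (2,1) (3,2) (4,2) (5,2) (1,2) (0,2) (3,3) (3,1) (4,0) (1,3) (0,4) (1,1) (0,0) [ray(0,-1) blocked at (2,1); ray(1,1) blocked at (3,3)]
B attacks (4,2): yes

Answer: yes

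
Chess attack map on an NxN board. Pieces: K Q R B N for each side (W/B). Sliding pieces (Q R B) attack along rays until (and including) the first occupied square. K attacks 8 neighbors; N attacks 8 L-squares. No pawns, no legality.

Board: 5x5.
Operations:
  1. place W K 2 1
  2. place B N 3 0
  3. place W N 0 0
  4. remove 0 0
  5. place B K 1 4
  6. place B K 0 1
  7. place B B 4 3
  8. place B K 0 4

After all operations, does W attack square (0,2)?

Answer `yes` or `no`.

Op 1: place WK@(2,1)
Op 2: place BN@(3,0)
Op 3: place WN@(0,0)
Op 4: remove (0,0)
Op 5: place BK@(1,4)
Op 6: place BK@(0,1)
Op 7: place BB@(4,3)
Op 8: place BK@(0,4)
Per-piece attacks for W:
  WK@(2,1): attacks (2,2) (2,0) (3,1) (1,1) (3,2) (3,0) (1,2) (1,0)
W attacks (0,2): no

Answer: no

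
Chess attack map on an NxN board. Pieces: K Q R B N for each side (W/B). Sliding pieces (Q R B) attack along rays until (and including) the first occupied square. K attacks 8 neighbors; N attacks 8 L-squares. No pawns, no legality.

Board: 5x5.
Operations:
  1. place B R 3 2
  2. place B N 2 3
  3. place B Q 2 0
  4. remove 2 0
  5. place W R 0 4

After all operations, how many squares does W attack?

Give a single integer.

Answer: 8

Derivation:
Op 1: place BR@(3,2)
Op 2: place BN@(2,3)
Op 3: place BQ@(2,0)
Op 4: remove (2,0)
Op 5: place WR@(0,4)
Per-piece attacks for W:
  WR@(0,4): attacks (0,3) (0,2) (0,1) (0,0) (1,4) (2,4) (3,4) (4,4)
Union (8 distinct): (0,0) (0,1) (0,2) (0,3) (1,4) (2,4) (3,4) (4,4)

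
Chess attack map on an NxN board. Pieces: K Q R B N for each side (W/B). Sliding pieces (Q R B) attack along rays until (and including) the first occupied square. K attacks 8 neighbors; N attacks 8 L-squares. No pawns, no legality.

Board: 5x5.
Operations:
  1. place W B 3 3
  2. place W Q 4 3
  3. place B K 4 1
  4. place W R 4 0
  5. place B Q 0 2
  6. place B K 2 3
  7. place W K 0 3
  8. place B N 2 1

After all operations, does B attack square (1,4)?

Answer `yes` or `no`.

Op 1: place WB@(3,3)
Op 2: place WQ@(4,3)
Op 3: place BK@(4,1)
Op 4: place WR@(4,0)
Op 5: place BQ@(0,2)
Op 6: place BK@(2,3)
Op 7: place WK@(0,3)
Op 8: place BN@(2,1)
Per-piece attacks for B:
  BQ@(0,2): attacks (0,3) (0,1) (0,0) (1,2) (2,2) (3,2) (4,2) (1,3) (2,4) (1,1) (2,0) [ray(0,1) blocked at (0,3)]
  BN@(2,1): attacks (3,3) (4,2) (1,3) (0,2) (4,0) (0,0)
  BK@(2,3): attacks (2,4) (2,2) (3,3) (1,3) (3,4) (3,2) (1,4) (1,2)
  BK@(4,1): attacks (4,2) (4,0) (3,1) (3,2) (3,0)
B attacks (1,4): yes

Answer: yes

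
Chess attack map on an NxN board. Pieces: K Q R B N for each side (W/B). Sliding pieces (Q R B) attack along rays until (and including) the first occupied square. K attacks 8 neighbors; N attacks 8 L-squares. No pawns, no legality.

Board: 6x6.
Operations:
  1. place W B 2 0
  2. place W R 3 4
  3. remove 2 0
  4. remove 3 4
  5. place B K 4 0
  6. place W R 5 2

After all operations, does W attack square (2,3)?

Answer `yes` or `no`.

Answer: no

Derivation:
Op 1: place WB@(2,0)
Op 2: place WR@(3,4)
Op 3: remove (2,0)
Op 4: remove (3,4)
Op 5: place BK@(4,0)
Op 6: place WR@(5,2)
Per-piece attacks for W:
  WR@(5,2): attacks (5,3) (5,4) (5,5) (5,1) (5,0) (4,2) (3,2) (2,2) (1,2) (0,2)
W attacks (2,3): no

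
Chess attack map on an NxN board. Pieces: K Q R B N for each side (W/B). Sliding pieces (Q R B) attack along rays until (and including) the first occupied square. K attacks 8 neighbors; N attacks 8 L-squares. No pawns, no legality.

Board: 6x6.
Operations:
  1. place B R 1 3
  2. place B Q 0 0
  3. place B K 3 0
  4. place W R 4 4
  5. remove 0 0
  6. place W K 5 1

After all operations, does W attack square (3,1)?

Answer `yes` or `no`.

Op 1: place BR@(1,3)
Op 2: place BQ@(0,0)
Op 3: place BK@(3,0)
Op 4: place WR@(4,4)
Op 5: remove (0,0)
Op 6: place WK@(5,1)
Per-piece attacks for W:
  WR@(4,4): attacks (4,5) (4,3) (4,2) (4,1) (4,0) (5,4) (3,4) (2,4) (1,4) (0,4)
  WK@(5,1): attacks (5,2) (5,0) (4,1) (4,2) (4,0)
W attacks (3,1): no

Answer: no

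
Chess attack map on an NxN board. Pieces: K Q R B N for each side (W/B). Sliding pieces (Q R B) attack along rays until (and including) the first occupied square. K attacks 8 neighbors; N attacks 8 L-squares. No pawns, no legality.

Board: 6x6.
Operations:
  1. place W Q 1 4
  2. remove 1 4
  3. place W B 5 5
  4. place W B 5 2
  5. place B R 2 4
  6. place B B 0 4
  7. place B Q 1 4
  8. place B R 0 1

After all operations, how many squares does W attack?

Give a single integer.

Op 1: place WQ@(1,4)
Op 2: remove (1,4)
Op 3: place WB@(5,5)
Op 4: place WB@(5,2)
Op 5: place BR@(2,4)
Op 6: place BB@(0,4)
Op 7: place BQ@(1,4)
Op 8: place BR@(0,1)
Per-piece attacks for W:
  WB@(5,2): attacks (4,3) (3,4) (2,5) (4,1) (3,0)
  WB@(5,5): attacks (4,4) (3,3) (2,2) (1,1) (0,0)
Union (10 distinct): (0,0) (1,1) (2,2) (2,5) (3,0) (3,3) (3,4) (4,1) (4,3) (4,4)

Answer: 10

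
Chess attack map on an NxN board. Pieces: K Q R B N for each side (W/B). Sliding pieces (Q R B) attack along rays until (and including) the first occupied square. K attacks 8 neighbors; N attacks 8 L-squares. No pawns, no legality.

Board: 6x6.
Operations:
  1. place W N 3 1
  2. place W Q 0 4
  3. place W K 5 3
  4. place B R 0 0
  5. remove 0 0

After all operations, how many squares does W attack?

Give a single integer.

Op 1: place WN@(3,1)
Op 2: place WQ@(0,4)
Op 3: place WK@(5,3)
Op 4: place BR@(0,0)
Op 5: remove (0,0)
Per-piece attacks for W:
  WQ@(0,4): attacks (0,5) (0,3) (0,2) (0,1) (0,0) (1,4) (2,4) (3,4) (4,4) (5,4) (1,5) (1,3) (2,2) (3,1) [ray(1,-1) blocked at (3,1)]
  WN@(3,1): attacks (4,3) (5,2) (2,3) (1,2) (5,0) (1,0)
  WK@(5,3): attacks (5,4) (5,2) (4,3) (4,4) (4,2)
Union (21 distinct): (0,0) (0,1) (0,2) (0,3) (0,5) (1,0) (1,2) (1,3) (1,4) (1,5) (2,2) (2,3) (2,4) (3,1) (3,4) (4,2) (4,3) (4,4) (5,0) (5,2) (5,4)

Answer: 21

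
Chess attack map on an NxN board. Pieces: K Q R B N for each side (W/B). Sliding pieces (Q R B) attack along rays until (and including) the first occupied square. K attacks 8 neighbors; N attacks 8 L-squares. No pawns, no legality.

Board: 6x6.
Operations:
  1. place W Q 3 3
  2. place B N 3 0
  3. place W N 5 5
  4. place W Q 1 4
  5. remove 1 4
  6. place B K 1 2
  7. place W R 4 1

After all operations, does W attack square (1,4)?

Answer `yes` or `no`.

Op 1: place WQ@(3,3)
Op 2: place BN@(3,0)
Op 3: place WN@(5,5)
Op 4: place WQ@(1,4)
Op 5: remove (1,4)
Op 6: place BK@(1,2)
Op 7: place WR@(4,1)
Per-piece attacks for W:
  WQ@(3,3): attacks (3,4) (3,5) (3,2) (3,1) (3,0) (4,3) (5,3) (2,3) (1,3) (0,3) (4,4) (5,5) (4,2) (5,1) (2,4) (1,5) (2,2) (1,1) (0,0) [ray(0,-1) blocked at (3,0); ray(1,1) blocked at (5,5)]
  WR@(4,1): attacks (4,2) (4,3) (4,4) (4,5) (4,0) (5,1) (3,1) (2,1) (1,1) (0,1)
  WN@(5,5): attacks (4,3) (3,4)
W attacks (1,4): no

Answer: no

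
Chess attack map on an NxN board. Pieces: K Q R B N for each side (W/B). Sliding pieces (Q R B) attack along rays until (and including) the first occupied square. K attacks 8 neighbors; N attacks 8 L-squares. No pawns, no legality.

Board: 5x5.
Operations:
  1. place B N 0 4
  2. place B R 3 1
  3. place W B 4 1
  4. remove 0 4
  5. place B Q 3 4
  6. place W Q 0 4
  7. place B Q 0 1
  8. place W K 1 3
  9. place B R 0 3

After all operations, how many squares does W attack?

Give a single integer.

Answer: 12

Derivation:
Op 1: place BN@(0,4)
Op 2: place BR@(3,1)
Op 3: place WB@(4,1)
Op 4: remove (0,4)
Op 5: place BQ@(3,4)
Op 6: place WQ@(0,4)
Op 7: place BQ@(0,1)
Op 8: place WK@(1,3)
Op 9: place BR@(0,3)
Per-piece attacks for W:
  WQ@(0,4): attacks (0,3) (1,4) (2,4) (3,4) (1,3) [ray(0,-1) blocked at (0,3); ray(1,0) blocked at (3,4); ray(1,-1) blocked at (1,3)]
  WK@(1,3): attacks (1,4) (1,2) (2,3) (0,3) (2,4) (2,2) (0,4) (0,2)
  WB@(4,1): attacks (3,2) (2,3) (1,4) (3,0)
Union (12 distinct): (0,2) (0,3) (0,4) (1,2) (1,3) (1,4) (2,2) (2,3) (2,4) (3,0) (3,2) (3,4)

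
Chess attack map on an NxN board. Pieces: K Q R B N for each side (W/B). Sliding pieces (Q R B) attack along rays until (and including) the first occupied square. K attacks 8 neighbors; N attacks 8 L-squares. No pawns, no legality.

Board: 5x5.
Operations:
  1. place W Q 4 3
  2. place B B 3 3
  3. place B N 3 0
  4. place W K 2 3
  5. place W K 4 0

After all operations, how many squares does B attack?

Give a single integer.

Op 1: place WQ@(4,3)
Op 2: place BB@(3,3)
Op 3: place BN@(3,0)
Op 4: place WK@(2,3)
Op 5: place WK@(4,0)
Per-piece attacks for B:
  BN@(3,0): attacks (4,2) (2,2) (1,1)
  BB@(3,3): attacks (4,4) (4,2) (2,4) (2,2) (1,1) (0,0)
Union (6 distinct): (0,0) (1,1) (2,2) (2,4) (4,2) (4,4)

Answer: 6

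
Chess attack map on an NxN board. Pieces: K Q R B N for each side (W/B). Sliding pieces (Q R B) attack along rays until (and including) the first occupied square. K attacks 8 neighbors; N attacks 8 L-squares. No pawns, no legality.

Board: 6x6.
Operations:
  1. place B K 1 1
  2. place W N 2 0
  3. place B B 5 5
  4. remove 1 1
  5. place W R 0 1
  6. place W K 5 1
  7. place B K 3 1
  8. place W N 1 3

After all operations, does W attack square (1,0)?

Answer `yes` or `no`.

Op 1: place BK@(1,1)
Op 2: place WN@(2,0)
Op 3: place BB@(5,5)
Op 4: remove (1,1)
Op 5: place WR@(0,1)
Op 6: place WK@(5,1)
Op 7: place BK@(3,1)
Op 8: place WN@(1,3)
Per-piece attacks for W:
  WR@(0,1): attacks (0,2) (0,3) (0,4) (0,5) (0,0) (1,1) (2,1) (3,1) [ray(1,0) blocked at (3,1)]
  WN@(1,3): attacks (2,5) (3,4) (0,5) (2,1) (3,2) (0,1)
  WN@(2,0): attacks (3,2) (4,1) (1,2) (0,1)
  WK@(5,1): attacks (5,2) (5,0) (4,1) (4,2) (4,0)
W attacks (1,0): no

Answer: no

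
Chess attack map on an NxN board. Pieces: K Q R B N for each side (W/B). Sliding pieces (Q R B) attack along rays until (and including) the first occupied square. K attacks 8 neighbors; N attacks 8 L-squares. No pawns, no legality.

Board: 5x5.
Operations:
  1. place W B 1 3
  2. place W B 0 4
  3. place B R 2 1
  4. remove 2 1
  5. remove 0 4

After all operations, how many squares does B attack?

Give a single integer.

Op 1: place WB@(1,3)
Op 2: place WB@(0,4)
Op 3: place BR@(2,1)
Op 4: remove (2,1)
Op 5: remove (0,4)
Per-piece attacks for B:
Union (0 distinct): (none)

Answer: 0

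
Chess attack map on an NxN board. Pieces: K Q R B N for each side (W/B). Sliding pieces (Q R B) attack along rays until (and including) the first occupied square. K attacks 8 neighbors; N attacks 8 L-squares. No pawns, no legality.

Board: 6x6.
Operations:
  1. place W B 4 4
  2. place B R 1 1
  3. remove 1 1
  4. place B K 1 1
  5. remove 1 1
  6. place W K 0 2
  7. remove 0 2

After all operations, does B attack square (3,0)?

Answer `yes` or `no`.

Op 1: place WB@(4,4)
Op 2: place BR@(1,1)
Op 3: remove (1,1)
Op 4: place BK@(1,1)
Op 5: remove (1,1)
Op 6: place WK@(0,2)
Op 7: remove (0,2)
Per-piece attacks for B:
B attacks (3,0): no

Answer: no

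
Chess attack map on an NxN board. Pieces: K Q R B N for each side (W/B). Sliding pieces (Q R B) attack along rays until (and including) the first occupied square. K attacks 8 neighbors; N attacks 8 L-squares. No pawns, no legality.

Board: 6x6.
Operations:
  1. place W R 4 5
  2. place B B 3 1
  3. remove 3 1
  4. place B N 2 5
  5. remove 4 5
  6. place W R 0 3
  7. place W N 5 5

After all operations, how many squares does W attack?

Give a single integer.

Answer: 11

Derivation:
Op 1: place WR@(4,5)
Op 2: place BB@(3,1)
Op 3: remove (3,1)
Op 4: place BN@(2,5)
Op 5: remove (4,5)
Op 6: place WR@(0,3)
Op 7: place WN@(5,5)
Per-piece attacks for W:
  WR@(0,3): attacks (0,4) (0,5) (0,2) (0,1) (0,0) (1,3) (2,3) (3,3) (4,3) (5,3)
  WN@(5,5): attacks (4,3) (3,4)
Union (11 distinct): (0,0) (0,1) (0,2) (0,4) (0,5) (1,3) (2,3) (3,3) (3,4) (4,3) (5,3)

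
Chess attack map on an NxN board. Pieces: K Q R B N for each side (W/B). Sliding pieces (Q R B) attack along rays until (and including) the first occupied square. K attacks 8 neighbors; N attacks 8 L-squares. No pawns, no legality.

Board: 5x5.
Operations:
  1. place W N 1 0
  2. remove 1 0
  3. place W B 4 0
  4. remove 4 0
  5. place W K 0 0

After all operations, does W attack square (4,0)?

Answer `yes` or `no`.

Op 1: place WN@(1,0)
Op 2: remove (1,0)
Op 3: place WB@(4,0)
Op 4: remove (4,0)
Op 5: place WK@(0,0)
Per-piece attacks for W:
  WK@(0,0): attacks (0,1) (1,0) (1,1)
W attacks (4,0): no

Answer: no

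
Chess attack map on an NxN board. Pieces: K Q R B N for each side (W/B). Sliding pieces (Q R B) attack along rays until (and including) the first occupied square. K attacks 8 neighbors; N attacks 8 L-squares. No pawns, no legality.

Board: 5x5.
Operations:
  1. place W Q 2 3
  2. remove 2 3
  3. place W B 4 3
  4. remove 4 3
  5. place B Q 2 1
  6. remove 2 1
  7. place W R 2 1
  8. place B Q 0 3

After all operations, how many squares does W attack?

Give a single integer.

Answer: 8

Derivation:
Op 1: place WQ@(2,3)
Op 2: remove (2,3)
Op 3: place WB@(4,3)
Op 4: remove (4,3)
Op 5: place BQ@(2,1)
Op 6: remove (2,1)
Op 7: place WR@(2,1)
Op 8: place BQ@(0,3)
Per-piece attacks for W:
  WR@(2,1): attacks (2,2) (2,3) (2,4) (2,0) (3,1) (4,1) (1,1) (0,1)
Union (8 distinct): (0,1) (1,1) (2,0) (2,2) (2,3) (2,4) (3,1) (4,1)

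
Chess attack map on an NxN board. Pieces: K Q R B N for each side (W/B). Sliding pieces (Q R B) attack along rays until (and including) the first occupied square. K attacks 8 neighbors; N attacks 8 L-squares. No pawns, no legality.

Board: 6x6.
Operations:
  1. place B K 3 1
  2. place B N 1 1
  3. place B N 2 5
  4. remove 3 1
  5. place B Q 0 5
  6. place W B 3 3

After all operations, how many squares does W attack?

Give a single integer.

Op 1: place BK@(3,1)
Op 2: place BN@(1,1)
Op 3: place BN@(2,5)
Op 4: remove (3,1)
Op 5: place BQ@(0,5)
Op 6: place WB@(3,3)
Per-piece attacks for W:
  WB@(3,3): attacks (4,4) (5,5) (4,2) (5,1) (2,4) (1,5) (2,2) (1,1) [ray(-1,-1) blocked at (1,1)]
Union (8 distinct): (1,1) (1,5) (2,2) (2,4) (4,2) (4,4) (5,1) (5,5)

Answer: 8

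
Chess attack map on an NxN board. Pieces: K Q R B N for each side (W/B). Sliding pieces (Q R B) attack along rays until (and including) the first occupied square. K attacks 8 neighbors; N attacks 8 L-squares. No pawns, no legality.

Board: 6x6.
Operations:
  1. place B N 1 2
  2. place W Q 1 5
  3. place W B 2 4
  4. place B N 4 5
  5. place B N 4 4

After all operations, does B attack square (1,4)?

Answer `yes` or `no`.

Op 1: place BN@(1,2)
Op 2: place WQ@(1,5)
Op 3: place WB@(2,4)
Op 4: place BN@(4,5)
Op 5: place BN@(4,4)
Per-piece attacks for B:
  BN@(1,2): attacks (2,4) (3,3) (0,4) (2,0) (3,1) (0,0)
  BN@(4,4): attacks (2,5) (5,2) (3,2) (2,3)
  BN@(4,5): attacks (5,3) (3,3) (2,4)
B attacks (1,4): no

Answer: no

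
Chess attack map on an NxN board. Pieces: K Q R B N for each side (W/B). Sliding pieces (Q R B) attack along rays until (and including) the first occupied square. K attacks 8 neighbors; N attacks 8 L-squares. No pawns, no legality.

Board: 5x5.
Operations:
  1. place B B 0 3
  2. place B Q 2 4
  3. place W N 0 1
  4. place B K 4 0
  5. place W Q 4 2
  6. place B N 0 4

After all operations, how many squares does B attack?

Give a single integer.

Op 1: place BB@(0,3)
Op 2: place BQ@(2,4)
Op 3: place WN@(0,1)
Op 4: place BK@(4,0)
Op 5: place WQ@(4,2)
Op 6: place BN@(0,4)
Per-piece attacks for B:
  BB@(0,3): attacks (1,4) (1,2) (2,1) (3,0)
  BN@(0,4): attacks (1,2) (2,3)
  BQ@(2,4): attacks (2,3) (2,2) (2,1) (2,0) (3,4) (4,4) (1,4) (0,4) (3,3) (4,2) (1,3) (0,2) [ray(-1,0) blocked at (0,4); ray(1,-1) blocked at (4,2)]
  BK@(4,0): attacks (4,1) (3,0) (3,1)
Union (16 distinct): (0,2) (0,4) (1,2) (1,3) (1,4) (2,0) (2,1) (2,2) (2,3) (3,0) (3,1) (3,3) (3,4) (4,1) (4,2) (4,4)

Answer: 16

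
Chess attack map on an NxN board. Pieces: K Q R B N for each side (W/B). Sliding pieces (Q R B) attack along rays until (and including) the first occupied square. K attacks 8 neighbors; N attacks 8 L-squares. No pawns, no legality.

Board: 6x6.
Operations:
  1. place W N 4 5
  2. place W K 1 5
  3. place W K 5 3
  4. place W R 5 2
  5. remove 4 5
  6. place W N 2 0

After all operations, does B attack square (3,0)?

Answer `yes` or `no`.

Answer: no

Derivation:
Op 1: place WN@(4,5)
Op 2: place WK@(1,5)
Op 3: place WK@(5,3)
Op 4: place WR@(5,2)
Op 5: remove (4,5)
Op 6: place WN@(2,0)
Per-piece attacks for B:
B attacks (3,0): no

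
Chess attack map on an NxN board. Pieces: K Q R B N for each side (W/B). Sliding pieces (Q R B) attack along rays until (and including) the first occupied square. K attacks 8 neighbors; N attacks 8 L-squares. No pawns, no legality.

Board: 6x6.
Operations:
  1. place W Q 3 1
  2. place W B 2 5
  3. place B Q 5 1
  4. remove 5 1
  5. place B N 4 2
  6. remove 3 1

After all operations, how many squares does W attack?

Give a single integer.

Op 1: place WQ@(3,1)
Op 2: place WB@(2,5)
Op 3: place BQ@(5,1)
Op 4: remove (5,1)
Op 5: place BN@(4,2)
Op 6: remove (3,1)
Per-piece attacks for W:
  WB@(2,5): attacks (3,4) (4,3) (5,2) (1,4) (0,3)
Union (5 distinct): (0,3) (1,4) (3,4) (4,3) (5,2)

Answer: 5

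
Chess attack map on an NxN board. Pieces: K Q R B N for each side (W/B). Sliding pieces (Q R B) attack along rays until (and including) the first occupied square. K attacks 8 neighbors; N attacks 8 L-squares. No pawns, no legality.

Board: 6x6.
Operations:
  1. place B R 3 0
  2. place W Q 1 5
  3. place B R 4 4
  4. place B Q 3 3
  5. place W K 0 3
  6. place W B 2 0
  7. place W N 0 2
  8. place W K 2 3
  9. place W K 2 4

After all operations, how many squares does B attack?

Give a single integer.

Op 1: place BR@(3,0)
Op 2: place WQ@(1,5)
Op 3: place BR@(4,4)
Op 4: place BQ@(3,3)
Op 5: place WK@(0,3)
Op 6: place WB@(2,0)
Op 7: place WN@(0,2)
Op 8: place WK@(2,3)
Op 9: place WK@(2,4)
Per-piece attacks for B:
  BR@(3,0): attacks (3,1) (3,2) (3,3) (4,0) (5,0) (2,0) [ray(0,1) blocked at (3,3); ray(-1,0) blocked at (2,0)]
  BQ@(3,3): attacks (3,4) (3,5) (3,2) (3,1) (3,0) (4,3) (5,3) (2,3) (4,4) (4,2) (5,1) (2,4) (2,2) (1,1) (0,0) [ray(0,-1) blocked at (3,0); ray(-1,0) blocked at (2,3); ray(1,1) blocked at (4,4); ray(-1,1) blocked at (2,4)]
  BR@(4,4): attacks (4,5) (4,3) (4,2) (4,1) (4,0) (5,4) (3,4) (2,4) [ray(-1,0) blocked at (2,4)]
Union (22 distinct): (0,0) (1,1) (2,0) (2,2) (2,3) (2,4) (3,0) (3,1) (3,2) (3,3) (3,4) (3,5) (4,0) (4,1) (4,2) (4,3) (4,4) (4,5) (5,0) (5,1) (5,3) (5,4)

Answer: 22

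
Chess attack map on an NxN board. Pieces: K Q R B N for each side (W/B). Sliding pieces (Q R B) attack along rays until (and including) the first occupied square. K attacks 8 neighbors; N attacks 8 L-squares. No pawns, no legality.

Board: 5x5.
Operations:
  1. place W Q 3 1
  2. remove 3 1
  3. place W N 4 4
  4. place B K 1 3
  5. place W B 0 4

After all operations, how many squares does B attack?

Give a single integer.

Answer: 8

Derivation:
Op 1: place WQ@(3,1)
Op 2: remove (3,1)
Op 3: place WN@(4,4)
Op 4: place BK@(1,3)
Op 5: place WB@(0,4)
Per-piece attacks for B:
  BK@(1,3): attacks (1,4) (1,2) (2,3) (0,3) (2,4) (2,2) (0,4) (0,2)
Union (8 distinct): (0,2) (0,3) (0,4) (1,2) (1,4) (2,2) (2,3) (2,4)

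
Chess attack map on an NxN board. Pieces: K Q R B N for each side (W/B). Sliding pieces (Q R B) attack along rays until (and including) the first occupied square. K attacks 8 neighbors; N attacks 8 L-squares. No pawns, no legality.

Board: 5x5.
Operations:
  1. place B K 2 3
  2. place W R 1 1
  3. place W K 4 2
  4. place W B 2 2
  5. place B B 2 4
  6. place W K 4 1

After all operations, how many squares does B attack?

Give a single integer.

Op 1: place BK@(2,3)
Op 2: place WR@(1,1)
Op 3: place WK@(4,2)
Op 4: place WB@(2,2)
Op 5: place BB@(2,4)
Op 6: place WK@(4,1)
Per-piece attacks for B:
  BK@(2,3): attacks (2,4) (2,2) (3,3) (1,3) (3,4) (3,2) (1,4) (1,2)
  BB@(2,4): attacks (3,3) (4,2) (1,3) (0,2) [ray(1,-1) blocked at (4,2)]
Union (10 distinct): (0,2) (1,2) (1,3) (1,4) (2,2) (2,4) (3,2) (3,3) (3,4) (4,2)

Answer: 10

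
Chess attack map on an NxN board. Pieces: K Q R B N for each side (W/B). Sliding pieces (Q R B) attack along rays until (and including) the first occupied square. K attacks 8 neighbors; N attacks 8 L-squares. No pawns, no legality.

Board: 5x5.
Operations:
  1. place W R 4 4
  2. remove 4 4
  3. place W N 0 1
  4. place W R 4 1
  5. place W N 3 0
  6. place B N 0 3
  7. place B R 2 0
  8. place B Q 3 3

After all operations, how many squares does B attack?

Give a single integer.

Answer: 16

Derivation:
Op 1: place WR@(4,4)
Op 2: remove (4,4)
Op 3: place WN@(0,1)
Op 4: place WR@(4,1)
Op 5: place WN@(3,0)
Op 6: place BN@(0,3)
Op 7: place BR@(2,0)
Op 8: place BQ@(3,3)
Per-piece attacks for B:
  BN@(0,3): attacks (2,4) (1,1) (2,2)
  BR@(2,0): attacks (2,1) (2,2) (2,3) (2,4) (3,0) (1,0) (0,0) [ray(1,0) blocked at (3,0)]
  BQ@(3,3): attacks (3,4) (3,2) (3,1) (3,0) (4,3) (2,3) (1,3) (0,3) (4,4) (4,2) (2,4) (2,2) (1,1) (0,0) [ray(0,-1) blocked at (3,0); ray(-1,0) blocked at (0,3)]
Union (16 distinct): (0,0) (0,3) (1,0) (1,1) (1,3) (2,1) (2,2) (2,3) (2,4) (3,0) (3,1) (3,2) (3,4) (4,2) (4,3) (4,4)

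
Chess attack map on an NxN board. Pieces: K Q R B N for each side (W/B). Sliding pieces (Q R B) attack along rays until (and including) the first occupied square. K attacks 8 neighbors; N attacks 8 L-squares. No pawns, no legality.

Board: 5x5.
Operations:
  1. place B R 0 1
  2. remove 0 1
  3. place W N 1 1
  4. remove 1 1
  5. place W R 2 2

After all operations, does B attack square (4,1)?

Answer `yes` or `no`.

Answer: no

Derivation:
Op 1: place BR@(0,1)
Op 2: remove (0,1)
Op 3: place WN@(1,1)
Op 4: remove (1,1)
Op 5: place WR@(2,2)
Per-piece attacks for B:
B attacks (4,1): no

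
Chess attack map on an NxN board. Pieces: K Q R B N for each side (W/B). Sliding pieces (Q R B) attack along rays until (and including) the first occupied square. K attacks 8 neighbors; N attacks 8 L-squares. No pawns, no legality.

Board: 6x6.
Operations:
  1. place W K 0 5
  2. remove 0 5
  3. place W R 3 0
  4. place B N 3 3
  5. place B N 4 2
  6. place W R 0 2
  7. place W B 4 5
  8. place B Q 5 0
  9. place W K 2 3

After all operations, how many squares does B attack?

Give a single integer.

Answer: 17

Derivation:
Op 1: place WK@(0,5)
Op 2: remove (0,5)
Op 3: place WR@(3,0)
Op 4: place BN@(3,3)
Op 5: place BN@(4,2)
Op 6: place WR@(0,2)
Op 7: place WB@(4,5)
Op 8: place BQ@(5,0)
Op 9: place WK@(2,3)
Per-piece attacks for B:
  BN@(3,3): attacks (4,5) (5,4) (2,5) (1,4) (4,1) (5,2) (2,1) (1,2)
  BN@(4,2): attacks (5,4) (3,4) (2,3) (5,0) (3,0) (2,1)
  BQ@(5,0): attacks (5,1) (5,2) (5,3) (5,4) (5,5) (4,0) (3,0) (4,1) (3,2) (2,3) [ray(-1,0) blocked at (3,0); ray(-1,1) blocked at (2,3)]
Union (17 distinct): (1,2) (1,4) (2,1) (2,3) (2,5) (3,0) (3,2) (3,4) (4,0) (4,1) (4,5) (5,0) (5,1) (5,2) (5,3) (5,4) (5,5)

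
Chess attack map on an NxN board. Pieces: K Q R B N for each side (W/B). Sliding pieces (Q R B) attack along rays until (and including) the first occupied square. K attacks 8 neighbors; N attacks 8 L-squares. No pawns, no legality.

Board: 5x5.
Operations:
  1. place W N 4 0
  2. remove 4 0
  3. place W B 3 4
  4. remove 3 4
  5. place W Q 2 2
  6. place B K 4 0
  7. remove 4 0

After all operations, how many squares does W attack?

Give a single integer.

Answer: 16

Derivation:
Op 1: place WN@(4,0)
Op 2: remove (4,0)
Op 3: place WB@(3,4)
Op 4: remove (3,4)
Op 5: place WQ@(2,2)
Op 6: place BK@(4,0)
Op 7: remove (4,0)
Per-piece attacks for W:
  WQ@(2,2): attacks (2,3) (2,4) (2,1) (2,0) (3,2) (4,2) (1,2) (0,2) (3,3) (4,4) (3,1) (4,0) (1,3) (0,4) (1,1) (0,0)
Union (16 distinct): (0,0) (0,2) (0,4) (1,1) (1,2) (1,3) (2,0) (2,1) (2,3) (2,4) (3,1) (3,2) (3,3) (4,0) (4,2) (4,4)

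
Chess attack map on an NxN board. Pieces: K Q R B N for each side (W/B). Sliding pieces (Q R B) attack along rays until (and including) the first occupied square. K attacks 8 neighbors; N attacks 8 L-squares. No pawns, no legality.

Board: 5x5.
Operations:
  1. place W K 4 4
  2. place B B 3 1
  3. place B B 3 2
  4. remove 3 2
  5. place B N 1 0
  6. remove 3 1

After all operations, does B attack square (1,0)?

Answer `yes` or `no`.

Answer: no

Derivation:
Op 1: place WK@(4,4)
Op 2: place BB@(3,1)
Op 3: place BB@(3,2)
Op 4: remove (3,2)
Op 5: place BN@(1,0)
Op 6: remove (3,1)
Per-piece attacks for B:
  BN@(1,0): attacks (2,2) (3,1) (0,2)
B attacks (1,0): no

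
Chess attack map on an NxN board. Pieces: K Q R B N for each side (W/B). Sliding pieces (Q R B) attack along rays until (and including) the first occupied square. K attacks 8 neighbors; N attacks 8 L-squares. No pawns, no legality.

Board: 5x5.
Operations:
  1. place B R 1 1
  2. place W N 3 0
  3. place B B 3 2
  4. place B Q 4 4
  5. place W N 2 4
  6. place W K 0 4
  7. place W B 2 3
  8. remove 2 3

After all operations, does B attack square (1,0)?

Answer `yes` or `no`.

Op 1: place BR@(1,1)
Op 2: place WN@(3,0)
Op 3: place BB@(3,2)
Op 4: place BQ@(4,4)
Op 5: place WN@(2,4)
Op 6: place WK@(0,4)
Op 7: place WB@(2,3)
Op 8: remove (2,3)
Per-piece attacks for B:
  BR@(1,1): attacks (1,2) (1,3) (1,4) (1,0) (2,1) (3,1) (4,1) (0,1)
  BB@(3,2): attacks (4,3) (4,1) (2,3) (1,4) (2,1) (1,0)
  BQ@(4,4): attacks (4,3) (4,2) (4,1) (4,0) (3,4) (2,4) (3,3) (2,2) (1,1) [ray(-1,0) blocked at (2,4); ray(-1,-1) blocked at (1,1)]
B attacks (1,0): yes

Answer: yes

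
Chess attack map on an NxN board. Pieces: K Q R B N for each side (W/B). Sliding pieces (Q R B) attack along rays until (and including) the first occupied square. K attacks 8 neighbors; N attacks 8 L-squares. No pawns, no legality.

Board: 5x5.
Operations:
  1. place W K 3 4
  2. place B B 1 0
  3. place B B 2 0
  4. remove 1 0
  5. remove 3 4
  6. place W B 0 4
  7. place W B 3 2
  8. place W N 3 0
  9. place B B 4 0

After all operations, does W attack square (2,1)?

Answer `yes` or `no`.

Answer: yes

Derivation:
Op 1: place WK@(3,4)
Op 2: place BB@(1,0)
Op 3: place BB@(2,0)
Op 4: remove (1,0)
Op 5: remove (3,4)
Op 6: place WB@(0,4)
Op 7: place WB@(3,2)
Op 8: place WN@(3,0)
Op 9: place BB@(4,0)
Per-piece attacks for W:
  WB@(0,4): attacks (1,3) (2,2) (3,1) (4,0) [ray(1,-1) blocked at (4,0)]
  WN@(3,0): attacks (4,2) (2,2) (1,1)
  WB@(3,2): attacks (4,3) (4,1) (2,3) (1,4) (2,1) (1,0)
W attacks (2,1): yes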